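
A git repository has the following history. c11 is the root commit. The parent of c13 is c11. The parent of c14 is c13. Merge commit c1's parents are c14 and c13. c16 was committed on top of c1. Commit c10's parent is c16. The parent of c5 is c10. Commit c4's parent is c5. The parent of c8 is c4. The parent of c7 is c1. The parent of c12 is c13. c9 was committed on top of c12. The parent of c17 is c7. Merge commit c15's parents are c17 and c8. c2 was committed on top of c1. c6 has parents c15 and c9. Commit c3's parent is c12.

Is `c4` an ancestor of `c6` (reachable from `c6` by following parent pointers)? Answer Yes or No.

Yes

Ancestors of c6 (commits reachable by following parents): {c1, c10, c11, c12, c13, c14, c15, c16, c17, c4, c5, c6, c7, c8, c9}.
c4 is in that set, so it is an ancestor of c6.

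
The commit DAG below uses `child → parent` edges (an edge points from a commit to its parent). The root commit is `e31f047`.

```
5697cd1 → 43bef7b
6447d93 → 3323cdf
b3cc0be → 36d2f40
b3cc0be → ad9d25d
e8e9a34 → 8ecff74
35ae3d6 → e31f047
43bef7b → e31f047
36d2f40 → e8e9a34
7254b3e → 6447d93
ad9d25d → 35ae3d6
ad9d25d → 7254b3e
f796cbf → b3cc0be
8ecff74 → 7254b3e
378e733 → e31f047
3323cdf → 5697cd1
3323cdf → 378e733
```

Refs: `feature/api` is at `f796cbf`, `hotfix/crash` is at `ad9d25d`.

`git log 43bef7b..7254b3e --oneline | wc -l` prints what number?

5

Reachable from 7254b3e: {3323cdf, 378e733, 43bef7b, 5697cd1, 6447d93, 7254b3e, e31f047}.
Reachable from 43bef7b: {43bef7b, e31f047}.
In 7254b3e's history but not 43bef7b's: {3323cdf, 378e733, 5697cd1, 6447d93, 7254b3e} — 5 commits.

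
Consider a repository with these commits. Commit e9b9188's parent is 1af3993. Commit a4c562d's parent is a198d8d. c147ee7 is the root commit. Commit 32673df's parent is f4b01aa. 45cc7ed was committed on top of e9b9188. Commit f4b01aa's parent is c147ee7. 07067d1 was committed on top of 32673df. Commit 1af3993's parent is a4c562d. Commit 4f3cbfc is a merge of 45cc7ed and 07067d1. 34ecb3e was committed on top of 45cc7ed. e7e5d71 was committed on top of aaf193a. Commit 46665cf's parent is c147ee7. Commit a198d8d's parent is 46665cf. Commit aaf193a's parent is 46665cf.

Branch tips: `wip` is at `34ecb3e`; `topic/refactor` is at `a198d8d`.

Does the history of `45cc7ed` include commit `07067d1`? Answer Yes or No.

No

Ancestors of 45cc7ed: {1af3993, 45cc7ed, 46665cf, a198d8d, a4c562d, c147ee7, e9b9188}.
07067d1 is not in that set, so it is not an ancestor of 45cc7ed.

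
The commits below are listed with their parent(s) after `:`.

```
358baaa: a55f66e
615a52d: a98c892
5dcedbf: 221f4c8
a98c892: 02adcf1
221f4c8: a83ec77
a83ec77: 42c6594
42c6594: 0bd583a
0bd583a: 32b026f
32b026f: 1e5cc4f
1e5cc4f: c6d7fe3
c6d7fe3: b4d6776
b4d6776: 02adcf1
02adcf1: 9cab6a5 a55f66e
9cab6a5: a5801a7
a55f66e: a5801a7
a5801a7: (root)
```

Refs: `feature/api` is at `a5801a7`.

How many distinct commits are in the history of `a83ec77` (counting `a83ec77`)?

Walking parent pointers from a83ec77: reachable set = {02adcf1, 0bd583a, 1e5cc4f, 32b026f, 42c6594, 9cab6a5, a55f66e, a5801a7, a83ec77, b4d6776, c6d7fe3}.
That is 11 commits.

11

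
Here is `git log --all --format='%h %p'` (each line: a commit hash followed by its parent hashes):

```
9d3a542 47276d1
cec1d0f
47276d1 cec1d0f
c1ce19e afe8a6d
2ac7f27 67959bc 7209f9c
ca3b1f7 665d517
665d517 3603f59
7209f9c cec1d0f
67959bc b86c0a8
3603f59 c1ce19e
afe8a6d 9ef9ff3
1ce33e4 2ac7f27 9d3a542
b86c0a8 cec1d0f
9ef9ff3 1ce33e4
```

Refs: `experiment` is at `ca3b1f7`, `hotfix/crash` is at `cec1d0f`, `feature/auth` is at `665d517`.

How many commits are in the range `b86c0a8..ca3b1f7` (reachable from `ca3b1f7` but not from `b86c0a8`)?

12

Reachable from ca3b1f7: {1ce33e4, 2ac7f27, 3603f59, 47276d1, 665d517, 67959bc, 7209f9c, 9d3a542, 9ef9ff3, afe8a6d, b86c0a8, c1ce19e, ca3b1f7, cec1d0f}.
Reachable from b86c0a8: {b86c0a8, cec1d0f}.
In ca3b1f7's history but not b86c0a8's: {1ce33e4, 2ac7f27, 3603f59, 47276d1, 665d517, 67959bc, 7209f9c, 9d3a542, 9ef9ff3, afe8a6d, c1ce19e, ca3b1f7} — 12 commits.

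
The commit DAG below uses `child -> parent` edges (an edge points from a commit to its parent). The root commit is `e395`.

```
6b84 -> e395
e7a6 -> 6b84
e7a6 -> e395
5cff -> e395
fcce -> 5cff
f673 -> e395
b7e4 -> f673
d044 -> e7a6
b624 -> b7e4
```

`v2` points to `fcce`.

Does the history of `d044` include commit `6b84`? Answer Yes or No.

Yes

Ancestors of d044 (commits reachable by following parents): {6b84, d044, e395, e7a6}.
6b84 is in that set, so it is an ancestor of d044.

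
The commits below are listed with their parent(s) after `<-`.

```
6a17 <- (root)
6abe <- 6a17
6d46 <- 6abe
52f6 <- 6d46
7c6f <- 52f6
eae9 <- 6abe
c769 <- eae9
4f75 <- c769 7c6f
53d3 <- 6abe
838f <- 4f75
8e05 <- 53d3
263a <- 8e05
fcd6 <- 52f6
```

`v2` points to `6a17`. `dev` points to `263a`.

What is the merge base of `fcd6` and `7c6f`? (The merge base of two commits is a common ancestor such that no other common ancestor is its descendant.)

Ancestors of fcd6: {52f6, 6a17, 6abe, 6d46, fcd6}.
Ancestors of 7c6f: {52f6, 6a17, 6abe, 6d46, 7c6f}.
Common ancestors: {52f6, 6a17, 6abe, 6d46}.
Among these, 52f6 is not an ancestor of any other common ancestor — it is the merge base.

52f6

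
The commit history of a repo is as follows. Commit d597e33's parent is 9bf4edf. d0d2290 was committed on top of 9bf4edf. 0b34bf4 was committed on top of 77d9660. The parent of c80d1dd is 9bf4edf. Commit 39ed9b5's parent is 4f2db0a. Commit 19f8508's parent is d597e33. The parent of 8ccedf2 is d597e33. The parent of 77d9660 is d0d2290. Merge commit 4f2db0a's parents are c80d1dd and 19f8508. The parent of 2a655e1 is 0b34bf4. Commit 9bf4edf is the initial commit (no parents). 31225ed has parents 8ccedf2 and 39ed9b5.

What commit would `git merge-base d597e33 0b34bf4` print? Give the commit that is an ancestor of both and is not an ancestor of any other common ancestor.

9bf4edf

Ancestors of d597e33: {9bf4edf, d597e33}.
Ancestors of 0b34bf4: {0b34bf4, 77d9660, 9bf4edf, d0d2290}.
Common ancestors: {9bf4edf}.
The only common ancestor is 9bf4edf, so it is the merge base.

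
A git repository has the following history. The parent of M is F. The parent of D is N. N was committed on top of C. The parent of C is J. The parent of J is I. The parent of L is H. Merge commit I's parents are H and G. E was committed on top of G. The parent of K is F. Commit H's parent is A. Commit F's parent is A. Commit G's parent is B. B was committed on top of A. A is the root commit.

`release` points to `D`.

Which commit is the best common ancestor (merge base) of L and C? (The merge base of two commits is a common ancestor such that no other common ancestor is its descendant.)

Ancestors of L: {A, H, L}.
Ancestors of C: {A, B, C, G, H, I, J}.
Common ancestors: {A, H}.
Among these, H is not an ancestor of any other common ancestor — it is the merge base.

H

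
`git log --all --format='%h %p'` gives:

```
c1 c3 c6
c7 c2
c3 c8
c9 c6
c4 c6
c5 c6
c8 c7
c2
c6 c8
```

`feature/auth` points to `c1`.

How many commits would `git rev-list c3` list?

4

Walking parent pointers from c3: reachable set = {c2, c3, c7, c8}.
That is 4 commits.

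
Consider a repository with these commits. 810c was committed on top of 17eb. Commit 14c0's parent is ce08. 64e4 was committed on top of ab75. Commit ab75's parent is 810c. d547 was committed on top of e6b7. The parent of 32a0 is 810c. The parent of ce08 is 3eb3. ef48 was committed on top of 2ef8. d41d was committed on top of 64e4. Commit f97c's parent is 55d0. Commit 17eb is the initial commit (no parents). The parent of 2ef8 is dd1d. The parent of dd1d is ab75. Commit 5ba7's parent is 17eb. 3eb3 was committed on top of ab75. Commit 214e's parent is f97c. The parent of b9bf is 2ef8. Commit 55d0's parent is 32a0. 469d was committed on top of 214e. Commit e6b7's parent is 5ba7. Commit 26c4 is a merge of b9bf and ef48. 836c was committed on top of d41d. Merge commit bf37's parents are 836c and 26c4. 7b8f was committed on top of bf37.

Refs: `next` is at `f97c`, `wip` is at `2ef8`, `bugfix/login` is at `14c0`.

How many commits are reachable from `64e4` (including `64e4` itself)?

Walking parent pointers from 64e4: reachable set = {17eb, 64e4, 810c, ab75}.
That is 4 commits.

4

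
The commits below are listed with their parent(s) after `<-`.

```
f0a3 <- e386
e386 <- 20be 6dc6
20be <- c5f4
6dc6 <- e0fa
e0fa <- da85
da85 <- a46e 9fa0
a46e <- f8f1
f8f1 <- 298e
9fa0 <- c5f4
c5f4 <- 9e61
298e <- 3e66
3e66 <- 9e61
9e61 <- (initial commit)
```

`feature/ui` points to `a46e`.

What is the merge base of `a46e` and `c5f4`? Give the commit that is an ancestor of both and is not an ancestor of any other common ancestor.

9e61

Ancestors of a46e: {298e, 3e66, 9e61, a46e, f8f1}.
Ancestors of c5f4: {9e61, c5f4}.
Common ancestors: {9e61}.
The only common ancestor is 9e61, so it is the merge base.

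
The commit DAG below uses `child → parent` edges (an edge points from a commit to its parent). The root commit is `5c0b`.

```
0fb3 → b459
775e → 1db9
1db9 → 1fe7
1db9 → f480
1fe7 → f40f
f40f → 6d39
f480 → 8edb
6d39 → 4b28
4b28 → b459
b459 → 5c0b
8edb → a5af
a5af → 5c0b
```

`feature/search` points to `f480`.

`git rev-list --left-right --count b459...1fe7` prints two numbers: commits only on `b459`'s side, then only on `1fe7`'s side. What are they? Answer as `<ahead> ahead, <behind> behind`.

0 ahead, 4 behind

Reachable from b459: {5c0b, b459}.
Reachable from 1fe7: {1fe7, 4b28, 5c0b, 6d39, b459, f40f}.
Only in b459's history (ahead): {} — 0.
Only in 1fe7's history (behind): {1fe7, 4b28, 6d39, f40f} — 4.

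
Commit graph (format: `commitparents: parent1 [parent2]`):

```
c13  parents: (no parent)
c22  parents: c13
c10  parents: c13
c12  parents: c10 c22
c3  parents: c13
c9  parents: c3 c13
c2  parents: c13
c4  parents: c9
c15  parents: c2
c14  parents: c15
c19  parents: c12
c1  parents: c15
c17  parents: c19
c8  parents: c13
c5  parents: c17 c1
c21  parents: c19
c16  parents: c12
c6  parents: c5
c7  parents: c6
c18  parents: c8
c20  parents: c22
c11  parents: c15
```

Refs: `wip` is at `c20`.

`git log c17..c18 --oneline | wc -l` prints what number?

Reachable from c18: {c13, c18, c8}.
Reachable from c17: {c10, c12, c13, c17, c19, c22}.
In c18's history but not c17's: {c18, c8} — 2 commits.

2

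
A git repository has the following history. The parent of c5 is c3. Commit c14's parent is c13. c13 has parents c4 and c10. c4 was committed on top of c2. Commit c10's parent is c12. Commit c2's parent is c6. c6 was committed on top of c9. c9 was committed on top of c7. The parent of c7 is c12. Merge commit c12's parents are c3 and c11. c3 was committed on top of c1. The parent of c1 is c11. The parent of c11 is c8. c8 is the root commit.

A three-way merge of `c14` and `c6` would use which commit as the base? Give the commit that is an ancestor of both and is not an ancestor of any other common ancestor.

Ancestors of c14: {c1, c10, c11, c12, c13, c14, c2, c3, c4, c6, c7, c8, c9}.
Ancestors of c6: {c1, c11, c12, c3, c6, c7, c8, c9}.
Common ancestors: {c1, c11, c12, c3, c6, c7, c8, c9}.
Among these, c6 is not an ancestor of any other common ancestor — it is the merge base.

c6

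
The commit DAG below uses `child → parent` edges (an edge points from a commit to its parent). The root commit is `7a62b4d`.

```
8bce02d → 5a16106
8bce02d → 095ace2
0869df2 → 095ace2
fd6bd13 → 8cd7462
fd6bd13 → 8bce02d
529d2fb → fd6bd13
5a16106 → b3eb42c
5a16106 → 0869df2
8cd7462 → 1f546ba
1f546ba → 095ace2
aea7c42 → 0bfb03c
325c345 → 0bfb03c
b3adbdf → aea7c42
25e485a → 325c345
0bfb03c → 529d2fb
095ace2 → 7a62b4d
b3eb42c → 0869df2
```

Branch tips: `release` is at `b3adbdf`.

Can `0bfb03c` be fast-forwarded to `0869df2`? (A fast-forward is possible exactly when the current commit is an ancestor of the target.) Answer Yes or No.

A fast-forward from 0bfb03c to 0869df2 is possible iff 0bfb03c is an ancestor of 0869df2.
Ancestors of 0869df2: {0869df2, 095ace2, 7a62b4d}.
0bfb03c is not among them, so fast-forward is not possible.

No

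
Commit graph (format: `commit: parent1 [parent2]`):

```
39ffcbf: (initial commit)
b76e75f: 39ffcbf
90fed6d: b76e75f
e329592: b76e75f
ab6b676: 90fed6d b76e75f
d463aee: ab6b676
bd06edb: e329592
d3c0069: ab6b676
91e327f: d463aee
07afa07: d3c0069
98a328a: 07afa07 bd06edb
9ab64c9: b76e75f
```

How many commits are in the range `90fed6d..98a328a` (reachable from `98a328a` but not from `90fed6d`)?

6

Reachable from 98a328a: {07afa07, 39ffcbf, 90fed6d, 98a328a, ab6b676, b76e75f, bd06edb, d3c0069, e329592}.
Reachable from 90fed6d: {39ffcbf, 90fed6d, b76e75f}.
In 98a328a's history but not 90fed6d's: {07afa07, 98a328a, ab6b676, bd06edb, d3c0069, e329592} — 6 commits.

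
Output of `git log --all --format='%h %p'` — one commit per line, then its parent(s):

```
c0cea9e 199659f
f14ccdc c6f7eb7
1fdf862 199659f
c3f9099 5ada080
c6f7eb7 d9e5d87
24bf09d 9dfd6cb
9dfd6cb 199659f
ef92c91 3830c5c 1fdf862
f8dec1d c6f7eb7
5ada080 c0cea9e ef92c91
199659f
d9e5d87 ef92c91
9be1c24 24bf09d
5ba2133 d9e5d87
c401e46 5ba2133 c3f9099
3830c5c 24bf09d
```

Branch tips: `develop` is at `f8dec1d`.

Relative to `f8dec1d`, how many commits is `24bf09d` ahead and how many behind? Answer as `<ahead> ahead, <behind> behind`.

0 ahead, 6 behind

Reachable from 24bf09d: {199659f, 24bf09d, 9dfd6cb}.
Reachable from f8dec1d: {199659f, 1fdf862, 24bf09d, 3830c5c, 9dfd6cb, c6f7eb7, d9e5d87, ef92c91, f8dec1d}.
Only in 24bf09d's history (ahead): {} — 0.
Only in f8dec1d's history (behind): {1fdf862, 3830c5c, c6f7eb7, d9e5d87, ef92c91, f8dec1d} — 6.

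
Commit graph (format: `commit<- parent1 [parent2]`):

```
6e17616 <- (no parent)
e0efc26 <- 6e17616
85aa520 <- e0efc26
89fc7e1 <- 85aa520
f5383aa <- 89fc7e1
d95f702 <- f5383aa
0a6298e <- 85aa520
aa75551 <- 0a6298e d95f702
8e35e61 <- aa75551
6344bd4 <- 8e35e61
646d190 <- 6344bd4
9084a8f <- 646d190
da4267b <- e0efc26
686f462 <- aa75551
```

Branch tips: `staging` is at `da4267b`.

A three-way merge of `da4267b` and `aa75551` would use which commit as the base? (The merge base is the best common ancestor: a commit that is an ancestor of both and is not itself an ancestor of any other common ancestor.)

Ancestors of da4267b: {6e17616, da4267b, e0efc26}.
Ancestors of aa75551: {0a6298e, 6e17616, 85aa520, 89fc7e1, aa75551, d95f702, e0efc26, f5383aa}.
Common ancestors: {6e17616, e0efc26}.
Among these, e0efc26 is not an ancestor of any other common ancestor — it is the merge base.

e0efc26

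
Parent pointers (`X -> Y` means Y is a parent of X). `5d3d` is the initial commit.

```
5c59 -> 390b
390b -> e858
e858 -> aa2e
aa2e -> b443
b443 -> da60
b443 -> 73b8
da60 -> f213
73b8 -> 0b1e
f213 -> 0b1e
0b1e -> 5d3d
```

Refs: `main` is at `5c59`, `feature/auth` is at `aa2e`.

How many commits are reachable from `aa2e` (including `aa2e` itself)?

Walking parent pointers from aa2e: reachable set = {0b1e, 5d3d, 73b8, aa2e, b443, da60, f213}.
That is 7 commits.

7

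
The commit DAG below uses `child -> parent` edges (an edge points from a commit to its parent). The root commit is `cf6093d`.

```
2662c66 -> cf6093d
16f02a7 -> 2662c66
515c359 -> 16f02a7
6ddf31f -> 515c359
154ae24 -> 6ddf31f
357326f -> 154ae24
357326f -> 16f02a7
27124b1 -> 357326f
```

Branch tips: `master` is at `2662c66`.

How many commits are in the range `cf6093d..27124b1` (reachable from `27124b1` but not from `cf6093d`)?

Reachable from 27124b1: {154ae24, 16f02a7, 2662c66, 27124b1, 357326f, 515c359, 6ddf31f, cf6093d}.
Reachable from cf6093d: {cf6093d}.
In 27124b1's history but not cf6093d's: {154ae24, 16f02a7, 2662c66, 27124b1, 357326f, 515c359, 6ddf31f} — 7 commits.

7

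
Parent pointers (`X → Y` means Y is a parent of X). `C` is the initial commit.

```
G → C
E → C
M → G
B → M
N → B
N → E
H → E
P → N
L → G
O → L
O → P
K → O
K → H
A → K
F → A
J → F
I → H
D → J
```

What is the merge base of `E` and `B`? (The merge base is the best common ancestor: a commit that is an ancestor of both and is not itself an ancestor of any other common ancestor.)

Ancestors of E: {C, E}.
Ancestors of B: {B, C, G, M}.
Common ancestors: {C}.
The only common ancestor is C, so it is the merge base.

C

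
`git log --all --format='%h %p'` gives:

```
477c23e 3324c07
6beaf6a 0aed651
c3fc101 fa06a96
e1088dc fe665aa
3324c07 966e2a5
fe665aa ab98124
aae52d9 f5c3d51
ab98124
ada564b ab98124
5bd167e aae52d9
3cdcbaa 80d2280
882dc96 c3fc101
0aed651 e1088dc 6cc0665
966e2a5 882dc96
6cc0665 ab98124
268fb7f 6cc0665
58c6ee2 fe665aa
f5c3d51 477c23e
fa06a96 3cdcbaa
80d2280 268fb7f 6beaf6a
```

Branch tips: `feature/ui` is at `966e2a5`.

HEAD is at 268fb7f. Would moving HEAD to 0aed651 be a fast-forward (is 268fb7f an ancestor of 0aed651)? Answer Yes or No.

No

A fast-forward from 268fb7f to 0aed651 is possible iff 268fb7f is an ancestor of 0aed651.
Ancestors of 0aed651: {0aed651, 6cc0665, ab98124, e1088dc, fe665aa}.
268fb7f is not among them, so fast-forward is not possible.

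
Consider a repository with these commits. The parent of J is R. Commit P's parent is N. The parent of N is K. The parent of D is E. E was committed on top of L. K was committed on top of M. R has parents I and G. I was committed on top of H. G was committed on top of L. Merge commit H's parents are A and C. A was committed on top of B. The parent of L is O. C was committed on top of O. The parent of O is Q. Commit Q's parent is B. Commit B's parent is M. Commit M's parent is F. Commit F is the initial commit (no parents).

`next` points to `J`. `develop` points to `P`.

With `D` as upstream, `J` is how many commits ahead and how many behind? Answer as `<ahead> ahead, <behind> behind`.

7 ahead, 2 behind

Reachable from J: {A, B, C, F, G, H, I, J, L, M, O, Q, R}.
Reachable from D: {B, D, E, F, L, M, O, Q}.
Only in J's history (ahead): {A, C, G, H, I, J, R} — 7.
Only in D's history (behind): {D, E} — 2.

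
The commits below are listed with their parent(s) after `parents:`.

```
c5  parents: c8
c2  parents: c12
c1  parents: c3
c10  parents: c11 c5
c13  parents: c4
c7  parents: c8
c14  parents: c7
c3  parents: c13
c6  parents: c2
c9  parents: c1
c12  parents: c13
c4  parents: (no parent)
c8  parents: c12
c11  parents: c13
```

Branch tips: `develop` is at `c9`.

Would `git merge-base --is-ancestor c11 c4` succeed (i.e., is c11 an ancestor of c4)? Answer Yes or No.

No

Ancestors of c4: {c4}.
c11 is not in that set, so it is not an ancestor of c4.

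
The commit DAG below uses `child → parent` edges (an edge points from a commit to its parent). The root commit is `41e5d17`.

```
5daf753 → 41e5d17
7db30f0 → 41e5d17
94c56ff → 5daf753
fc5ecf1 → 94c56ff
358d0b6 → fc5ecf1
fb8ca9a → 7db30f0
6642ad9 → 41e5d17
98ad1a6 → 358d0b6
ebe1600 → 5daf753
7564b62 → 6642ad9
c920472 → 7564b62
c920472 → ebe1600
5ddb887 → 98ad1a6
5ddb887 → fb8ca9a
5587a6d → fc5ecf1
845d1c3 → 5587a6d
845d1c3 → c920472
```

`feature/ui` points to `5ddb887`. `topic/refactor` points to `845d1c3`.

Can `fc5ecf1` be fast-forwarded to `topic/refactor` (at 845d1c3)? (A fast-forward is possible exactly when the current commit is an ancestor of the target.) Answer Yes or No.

Yes

A fast-forward from fc5ecf1 to 845d1c3 is possible iff fc5ecf1 is an ancestor of 845d1c3.
Ancestors of 845d1c3: {41e5d17, 5587a6d, 5daf753, 6642ad9, 7564b62, 845d1c3, 94c56ff, c920472, ebe1600, fc5ecf1}.
fc5ecf1 is among them, so fast-forward is possible.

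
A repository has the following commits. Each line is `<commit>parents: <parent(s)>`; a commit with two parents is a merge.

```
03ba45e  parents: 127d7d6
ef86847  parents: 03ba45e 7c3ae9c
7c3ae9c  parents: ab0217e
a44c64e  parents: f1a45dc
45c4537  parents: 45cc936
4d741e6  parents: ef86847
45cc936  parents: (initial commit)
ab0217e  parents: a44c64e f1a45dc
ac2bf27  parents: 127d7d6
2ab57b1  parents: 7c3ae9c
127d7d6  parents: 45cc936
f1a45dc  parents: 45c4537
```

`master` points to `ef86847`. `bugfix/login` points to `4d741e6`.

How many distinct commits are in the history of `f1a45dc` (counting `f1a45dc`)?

3

Walking parent pointers from f1a45dc: reachable set = {45c4537, 45cc936, f1a45dc}.
That is 3 commits.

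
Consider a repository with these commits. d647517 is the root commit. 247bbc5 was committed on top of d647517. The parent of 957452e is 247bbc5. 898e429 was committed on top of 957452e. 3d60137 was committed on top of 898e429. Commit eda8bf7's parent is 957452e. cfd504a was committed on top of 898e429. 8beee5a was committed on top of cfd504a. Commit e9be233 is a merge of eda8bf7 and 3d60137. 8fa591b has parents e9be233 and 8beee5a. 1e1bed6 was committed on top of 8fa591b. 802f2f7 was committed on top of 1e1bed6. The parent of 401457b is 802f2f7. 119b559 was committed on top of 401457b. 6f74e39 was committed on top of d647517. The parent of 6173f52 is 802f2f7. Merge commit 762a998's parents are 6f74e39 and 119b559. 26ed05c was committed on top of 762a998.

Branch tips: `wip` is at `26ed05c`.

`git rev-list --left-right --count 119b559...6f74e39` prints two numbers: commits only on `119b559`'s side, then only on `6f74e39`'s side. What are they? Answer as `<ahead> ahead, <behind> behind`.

13 ahead, 1 behind

Reachable from 119b559: {119b559, 1e1bed6, 247bbc5, 3d60137, 401457b, 802f2f7, 898e429, 8beee5a, 8fa591b, 957452e, cfd504a, d647517, e9be233, eda8bf7}.
Reachable from 6f74e39: {6f74e39, d647517}.
Only in 119b559's history (ahead): {119b559, 1e1bed6, 247bbc5, 3d60137, 401457b, 802f2f7, 898e429, 8beee5a, 8fa591b, 957452e, cfd504a, e9be233, eda8bf7} — 13.
Only in 6f74e39's history (behind): {6f74e39} — 1.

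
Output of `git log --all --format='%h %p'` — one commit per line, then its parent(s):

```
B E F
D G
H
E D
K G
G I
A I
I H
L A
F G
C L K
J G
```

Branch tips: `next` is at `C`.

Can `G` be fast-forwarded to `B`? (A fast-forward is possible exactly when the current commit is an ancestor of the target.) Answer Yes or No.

Yes

A fast-forward from G to B is possible iff G is an ancestor of B.
Ancestors of B: {B, D, E, F, G, H, I}.
G is among them, so fast-forward is possible.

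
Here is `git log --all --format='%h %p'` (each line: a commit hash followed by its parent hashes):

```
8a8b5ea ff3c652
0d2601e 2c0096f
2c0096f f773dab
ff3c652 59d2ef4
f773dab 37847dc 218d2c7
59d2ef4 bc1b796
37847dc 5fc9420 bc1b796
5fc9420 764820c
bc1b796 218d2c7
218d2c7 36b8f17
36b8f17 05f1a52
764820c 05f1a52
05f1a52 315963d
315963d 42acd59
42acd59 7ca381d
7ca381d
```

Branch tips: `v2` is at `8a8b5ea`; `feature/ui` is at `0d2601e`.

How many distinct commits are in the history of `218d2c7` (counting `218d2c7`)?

Walking parent pointers from 218d2c7: reachable set = {05f1a52, 218d2c7, 315963d, 36b8f17, 42acd59, 7ca381d}.
That is 6 commits.

6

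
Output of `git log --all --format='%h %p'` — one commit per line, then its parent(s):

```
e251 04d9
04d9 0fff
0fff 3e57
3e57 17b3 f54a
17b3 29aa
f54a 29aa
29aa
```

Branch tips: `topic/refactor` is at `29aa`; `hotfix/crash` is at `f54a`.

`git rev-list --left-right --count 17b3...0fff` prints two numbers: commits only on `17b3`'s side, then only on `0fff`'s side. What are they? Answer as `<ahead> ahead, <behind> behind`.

0 ahead, 3 behind

Reachable from 17b3: {17b3, 29aa}.
Reachable from 0fff: {0fff, 17b3, 29aa, 3e57, f54a}.
Only in 17b3's history (ahead): {} — 0.
Only in 0fff's history (behind): {0fff, 3e57, f54a} — 3.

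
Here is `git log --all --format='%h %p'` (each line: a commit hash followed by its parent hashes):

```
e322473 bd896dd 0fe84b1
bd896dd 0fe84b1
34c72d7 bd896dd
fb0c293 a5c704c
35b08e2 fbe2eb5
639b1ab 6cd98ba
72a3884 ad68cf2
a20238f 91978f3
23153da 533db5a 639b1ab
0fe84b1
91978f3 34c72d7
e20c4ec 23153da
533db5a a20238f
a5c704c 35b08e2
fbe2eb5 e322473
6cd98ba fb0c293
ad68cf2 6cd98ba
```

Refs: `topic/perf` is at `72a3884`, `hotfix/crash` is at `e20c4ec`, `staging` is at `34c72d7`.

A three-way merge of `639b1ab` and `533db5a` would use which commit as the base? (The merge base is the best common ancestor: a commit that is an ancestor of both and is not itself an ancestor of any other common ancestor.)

bd896dd

Ancestors of 639b1ab: {0fe84b1, 35b08e2, 639b1ab, 6cd98ba, a5c704c, bd896dd, e322473, fb0c293, fbe2eb5}.
Ancestors of 533db5a: {0fe84b1, 34c72d7, 533db5a, 91978f3, a20238f, bd896dd}.
Common ancestors: {0fe84b1, bd896dd}.
Among these, bd896dd is not an ancestor of any other common ancestor — it is the merge base.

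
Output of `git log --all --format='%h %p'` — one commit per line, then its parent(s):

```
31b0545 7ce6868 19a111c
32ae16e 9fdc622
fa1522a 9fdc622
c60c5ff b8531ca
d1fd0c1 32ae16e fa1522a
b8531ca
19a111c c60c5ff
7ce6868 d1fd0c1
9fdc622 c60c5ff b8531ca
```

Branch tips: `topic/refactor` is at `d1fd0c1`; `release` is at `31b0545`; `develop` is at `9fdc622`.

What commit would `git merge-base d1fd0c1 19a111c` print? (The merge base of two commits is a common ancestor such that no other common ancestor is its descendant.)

c60c5ff

Ancestors of d1fd0c1: {32ae16e, 9fdc622, b8531ca, c60c5ff, d1fd0c1, fa1522a}.
Ancestors of 19a111c: {19a111c, b8531ca, c60c5ff}.
Common ancestors: {b8531ca, c60c5ff}.
Among these, c60c5ff is not an ancestor of any other common ancestor — it is the merge base.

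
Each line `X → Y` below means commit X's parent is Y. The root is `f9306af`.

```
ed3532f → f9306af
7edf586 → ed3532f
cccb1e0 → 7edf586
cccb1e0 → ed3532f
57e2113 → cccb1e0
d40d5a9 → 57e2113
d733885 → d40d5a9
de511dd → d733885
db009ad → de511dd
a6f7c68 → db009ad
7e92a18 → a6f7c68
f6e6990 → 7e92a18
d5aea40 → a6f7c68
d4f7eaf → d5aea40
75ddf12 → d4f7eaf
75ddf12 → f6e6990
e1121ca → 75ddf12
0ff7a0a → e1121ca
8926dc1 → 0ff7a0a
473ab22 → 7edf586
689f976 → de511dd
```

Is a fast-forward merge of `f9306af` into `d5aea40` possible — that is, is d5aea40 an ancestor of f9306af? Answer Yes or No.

A fast-forward from d5aea40 to f9306af is possible iff d5aea40 is an ancestor of f9306af.
Ancestors of f9306af: {f9306af}.
d5aea40 is not among them, so fast-forward is not possible.

No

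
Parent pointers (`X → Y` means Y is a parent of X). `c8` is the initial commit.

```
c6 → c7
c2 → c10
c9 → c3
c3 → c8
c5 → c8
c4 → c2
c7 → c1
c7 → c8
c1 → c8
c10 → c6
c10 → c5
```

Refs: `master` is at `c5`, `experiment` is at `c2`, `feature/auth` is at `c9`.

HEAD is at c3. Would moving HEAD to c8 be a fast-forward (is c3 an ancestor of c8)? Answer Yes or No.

A fast-forward from c3 to c8 is possible iff c3 is an ancestor of c8.
Ancestors of c8: {c8}.
c3 is not among them, so fast-forward is not possible.

No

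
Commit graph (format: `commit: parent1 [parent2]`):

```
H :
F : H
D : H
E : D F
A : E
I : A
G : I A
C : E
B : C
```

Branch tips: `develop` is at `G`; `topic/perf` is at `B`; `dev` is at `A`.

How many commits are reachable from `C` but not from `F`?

3

Reachable from C: {C, D, E, F, H}.
Reachable from F: {F, H}.
In C's history but not F's: {C, D, E} — 3 commits.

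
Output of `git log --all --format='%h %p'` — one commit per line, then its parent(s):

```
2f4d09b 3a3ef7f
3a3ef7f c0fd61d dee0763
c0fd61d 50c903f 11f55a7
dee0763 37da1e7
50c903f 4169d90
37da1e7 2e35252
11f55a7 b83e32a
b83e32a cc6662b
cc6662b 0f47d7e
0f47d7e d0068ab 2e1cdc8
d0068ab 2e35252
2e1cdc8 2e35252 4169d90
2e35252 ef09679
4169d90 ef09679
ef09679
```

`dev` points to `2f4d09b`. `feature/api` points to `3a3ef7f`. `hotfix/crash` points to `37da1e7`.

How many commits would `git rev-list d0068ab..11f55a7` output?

Reachable from 11f55a7: {0f47d7e, 11f55a7, 2e1cdc8, 2e35252, 4169d90, b83e32a, cc6662b, d0068ab, ef09679}.
Reachable from d0068ab: {2e35252, d0068ab, ef09679}.
In 11f55a7's history but not d0068ab's: {0f47d7e, 11f55a7, 2e1cdc8, 4169d90, b83e32a, cc6662b} — 6 commits.

6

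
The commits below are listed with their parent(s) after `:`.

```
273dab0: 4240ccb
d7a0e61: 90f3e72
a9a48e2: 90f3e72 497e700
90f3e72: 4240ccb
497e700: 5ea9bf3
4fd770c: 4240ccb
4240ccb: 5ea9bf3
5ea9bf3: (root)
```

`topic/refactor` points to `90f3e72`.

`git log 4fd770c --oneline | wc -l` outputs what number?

Walking parent pointers from 4fd770c: reachable set = {4240ccb, 4fd770c, 5ea9bf3}.
That is 3 commits.

3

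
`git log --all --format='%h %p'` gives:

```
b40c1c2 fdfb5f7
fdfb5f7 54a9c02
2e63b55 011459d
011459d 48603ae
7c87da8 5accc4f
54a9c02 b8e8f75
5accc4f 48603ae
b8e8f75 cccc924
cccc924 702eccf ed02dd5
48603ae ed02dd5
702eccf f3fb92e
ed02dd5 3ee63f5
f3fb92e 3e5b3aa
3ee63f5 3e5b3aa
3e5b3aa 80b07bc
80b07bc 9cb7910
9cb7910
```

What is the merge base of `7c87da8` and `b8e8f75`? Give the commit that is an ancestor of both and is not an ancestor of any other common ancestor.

Ancestors of 7c87da8: {3e5b3aa, 3ee63f5, 48603ae, 5accc4f, 7c87da8, 80b07bc, 9cb7910, ed02dd5}.
Ancestors of b8e8f75: {3e5b3aa, 3ee63f5, 702eccf, 80b07bc, 9cb7910, b8e8f75, cccc924, ed02dd5, f3fb92e}.
Common ancestors: {3e5b3aa, 3ee63f5, 80b07bc, 9cb7910, ed02dd5}.
Among these, ed02dd5 is not an ancestor of any other common ancestor — it is the merge base.

ed02dd5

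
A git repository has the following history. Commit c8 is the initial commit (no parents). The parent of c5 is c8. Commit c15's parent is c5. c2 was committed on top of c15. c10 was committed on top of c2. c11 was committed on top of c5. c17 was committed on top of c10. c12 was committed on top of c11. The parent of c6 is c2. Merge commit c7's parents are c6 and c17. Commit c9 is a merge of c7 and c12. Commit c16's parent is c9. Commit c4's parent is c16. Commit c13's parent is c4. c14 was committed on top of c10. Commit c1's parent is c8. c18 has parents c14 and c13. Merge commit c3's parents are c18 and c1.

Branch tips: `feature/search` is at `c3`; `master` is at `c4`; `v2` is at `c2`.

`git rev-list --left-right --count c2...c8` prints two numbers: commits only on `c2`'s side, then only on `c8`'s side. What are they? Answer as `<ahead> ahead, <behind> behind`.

3 ahead, 0 behind

Reachable from c2: {c15, c2, c5, c8}.
Reachable from c8: {c8}.
Only in c2's history (ahead): {c15, c2, c5} — 3.
Only in c8's history (behind): {} — 0.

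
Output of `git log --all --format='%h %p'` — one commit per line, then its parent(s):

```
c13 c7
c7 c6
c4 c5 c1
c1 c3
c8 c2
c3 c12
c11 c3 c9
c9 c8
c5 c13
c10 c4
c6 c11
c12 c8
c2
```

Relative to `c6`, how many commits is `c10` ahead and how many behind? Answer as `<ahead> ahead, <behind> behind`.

Reachable from c10: {c1, c10, c11, c12, c13, c2, c3, c4, c5, c6, c7, c8, c9}.
Reachable from c6: {c11, c12, c2, c3, c6, c8, c9}.
Only in c10's history (ahead): {c1, c10, c13, c4, c5, c7} — 6.
Only in c6's history (behind): {} — 0.

6 ahead, 0 behind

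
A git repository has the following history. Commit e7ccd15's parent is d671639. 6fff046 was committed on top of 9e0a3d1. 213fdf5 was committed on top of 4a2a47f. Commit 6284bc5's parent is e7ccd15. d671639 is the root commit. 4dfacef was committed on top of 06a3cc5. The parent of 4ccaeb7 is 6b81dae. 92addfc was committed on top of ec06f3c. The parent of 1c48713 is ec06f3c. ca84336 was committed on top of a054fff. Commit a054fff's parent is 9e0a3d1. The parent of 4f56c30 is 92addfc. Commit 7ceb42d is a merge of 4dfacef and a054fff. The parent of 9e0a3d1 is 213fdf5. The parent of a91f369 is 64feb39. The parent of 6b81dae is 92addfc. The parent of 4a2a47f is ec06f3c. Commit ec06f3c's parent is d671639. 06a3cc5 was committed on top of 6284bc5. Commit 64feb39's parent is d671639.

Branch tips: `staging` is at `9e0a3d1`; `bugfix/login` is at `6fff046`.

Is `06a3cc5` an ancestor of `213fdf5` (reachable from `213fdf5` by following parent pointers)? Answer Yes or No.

Ancestors of 213fdf5: {213fdf5, 4a2a47f, d671639, ec06f3c}.
06a3cc5 is not in that set, so it is not an ancestor of 213fdf5.

No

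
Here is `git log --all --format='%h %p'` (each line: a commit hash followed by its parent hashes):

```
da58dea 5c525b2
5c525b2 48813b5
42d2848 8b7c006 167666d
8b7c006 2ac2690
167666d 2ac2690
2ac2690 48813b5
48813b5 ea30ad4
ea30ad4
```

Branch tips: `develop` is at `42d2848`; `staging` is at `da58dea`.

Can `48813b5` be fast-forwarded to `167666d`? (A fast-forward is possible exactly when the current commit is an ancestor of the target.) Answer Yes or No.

Yes

A fast-forward from 48813b5 to 167666d is possible iff 48813b5 is an ancestor of 167666d.
Ancestors of 167666d: {167666d, 2ac2690, 48813b5, ea30ad4}.
48813b5 is among them, so fast-forward is possible.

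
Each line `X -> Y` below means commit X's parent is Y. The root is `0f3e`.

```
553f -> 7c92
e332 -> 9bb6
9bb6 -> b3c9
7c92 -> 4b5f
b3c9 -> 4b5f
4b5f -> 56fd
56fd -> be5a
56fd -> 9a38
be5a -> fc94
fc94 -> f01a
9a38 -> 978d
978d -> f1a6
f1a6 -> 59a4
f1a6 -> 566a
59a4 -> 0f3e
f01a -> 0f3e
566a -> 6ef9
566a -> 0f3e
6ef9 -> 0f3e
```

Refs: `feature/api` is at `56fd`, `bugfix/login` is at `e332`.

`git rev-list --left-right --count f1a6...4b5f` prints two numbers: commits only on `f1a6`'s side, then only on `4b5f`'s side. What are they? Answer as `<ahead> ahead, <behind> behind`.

Reachable from f1a6: {0f3e, 566a, 59a4, 6ef9, f1a6}.
Reachable from 4b5f: {0f3e, 4b5f, 566a, 56fd, 59a4, 6ef9, 978d, 9a38, be5a, f01a, f1a6, fc94}.
Only in f1a6's history (ahead): {} — 0.
Only in 4b5f's history (behind): {4b5f, 56fd, 978d, 9a38, be5a, f01a, fc94} — 7.

0 ahead, 7 behind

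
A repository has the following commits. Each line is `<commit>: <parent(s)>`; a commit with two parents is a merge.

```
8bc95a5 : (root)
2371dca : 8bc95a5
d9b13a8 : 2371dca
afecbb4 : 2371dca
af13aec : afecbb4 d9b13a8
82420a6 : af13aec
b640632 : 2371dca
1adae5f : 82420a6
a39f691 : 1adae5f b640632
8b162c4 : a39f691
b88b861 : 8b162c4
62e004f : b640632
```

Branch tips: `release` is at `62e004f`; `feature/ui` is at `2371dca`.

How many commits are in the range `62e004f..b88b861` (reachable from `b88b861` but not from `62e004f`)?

8

Reachable from b88b861: {1adae5f, 2371dca, 82420a6, 8b162c4, 8bc95a5, a39f691, af13aec, afecbb4, b640632, b88b861, d9b13a8}.
Reachable from 62e004f: {2371dca, 62e004f, 8bc95a5, b640632}.
In b88b861's history but not 62e004f's: {1adae5f, 82420a6, 8b162c4, a39f691, af13aec, afecbb4, b88b861, d9b13a8} — 8 commits.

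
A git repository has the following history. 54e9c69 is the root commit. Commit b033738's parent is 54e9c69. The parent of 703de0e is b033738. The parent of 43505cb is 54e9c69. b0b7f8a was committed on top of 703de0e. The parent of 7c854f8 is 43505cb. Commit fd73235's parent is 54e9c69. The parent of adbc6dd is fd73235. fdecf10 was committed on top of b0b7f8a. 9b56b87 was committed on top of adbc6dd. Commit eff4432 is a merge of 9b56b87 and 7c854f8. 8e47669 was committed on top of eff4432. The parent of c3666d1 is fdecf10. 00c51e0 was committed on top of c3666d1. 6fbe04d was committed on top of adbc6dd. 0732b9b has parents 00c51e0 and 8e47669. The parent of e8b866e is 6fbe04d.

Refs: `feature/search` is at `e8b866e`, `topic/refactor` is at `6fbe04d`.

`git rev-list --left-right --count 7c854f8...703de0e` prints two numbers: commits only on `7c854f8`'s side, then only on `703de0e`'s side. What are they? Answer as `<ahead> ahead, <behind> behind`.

Reachable from 7c854f8: {43505cb, 54e9c69, 7c854f8}.
Reachable from 703de0e: {54e9c69, 703de0e, b033738}.
Only in 7c854f8's history (ahead): {43505cb, 7c854f8} — 2.
Only in 703de0e's history (behind): {703de0e, b033738} — 2.

2 ahead, 2 behind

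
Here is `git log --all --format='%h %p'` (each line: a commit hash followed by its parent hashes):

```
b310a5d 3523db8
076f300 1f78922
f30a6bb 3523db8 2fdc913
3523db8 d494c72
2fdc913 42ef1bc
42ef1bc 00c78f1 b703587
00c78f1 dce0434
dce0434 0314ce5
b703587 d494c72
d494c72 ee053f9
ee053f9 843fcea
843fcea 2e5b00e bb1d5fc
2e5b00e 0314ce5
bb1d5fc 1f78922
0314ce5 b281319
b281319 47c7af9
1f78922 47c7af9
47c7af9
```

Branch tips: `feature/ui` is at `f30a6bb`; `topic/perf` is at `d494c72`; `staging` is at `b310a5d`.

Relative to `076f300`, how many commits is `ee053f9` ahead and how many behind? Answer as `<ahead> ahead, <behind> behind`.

Reachable from ee053f9: {0314ce5, 1f78922, 2e5b00e, 47c7af9, 843fcea, b281319, bb1d5fc, ee053f9}.
Reachable from 076f300: {076f300, 1f78922, 47c7af9}.
Only in ee053f9's history (ahead): {0314ce5, 2e5b00e, 843fcea, b281319, bb1d5fc, ee053f9} — 6.
Only in 076f300's history (behind): {076f300} — 1.

6 ahead, 1 behind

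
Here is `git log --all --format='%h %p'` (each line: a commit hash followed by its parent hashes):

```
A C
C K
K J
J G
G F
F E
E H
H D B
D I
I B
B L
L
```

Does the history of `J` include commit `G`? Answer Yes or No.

Ancestors of J (commits reachable by following parents): {B, D, E, F, G, H, I, J, L}.
G is in that set, so it is an ancestor of J.

Yes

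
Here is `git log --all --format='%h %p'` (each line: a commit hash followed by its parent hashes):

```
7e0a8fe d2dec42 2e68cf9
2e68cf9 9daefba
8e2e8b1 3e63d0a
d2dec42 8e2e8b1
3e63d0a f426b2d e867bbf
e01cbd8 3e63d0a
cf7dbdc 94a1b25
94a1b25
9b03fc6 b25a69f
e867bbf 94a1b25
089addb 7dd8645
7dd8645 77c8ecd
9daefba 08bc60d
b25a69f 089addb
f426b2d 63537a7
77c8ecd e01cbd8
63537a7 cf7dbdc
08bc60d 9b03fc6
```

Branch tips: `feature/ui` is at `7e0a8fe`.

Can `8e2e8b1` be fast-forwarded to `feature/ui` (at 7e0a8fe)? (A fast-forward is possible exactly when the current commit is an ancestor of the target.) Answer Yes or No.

Yes

A fast-forward from 8e2e8b1 to 7e0a8fe is possible iff 8e2e8b1 is an ancestor of 7e0a8fe.
Ancestors of 7e0a8fe: {089addb, 08bc60d, 2e68cf9, 3e63d0a, 63537a7, 77c8ecd, 7dd8645, 7e0a8fe, 8e2e8b1, 94a1b25, 9b03fc6, 9daefba, b25a69f, cf7dbdc, d2dec42, e01cbd8, e867bbf, f426b2d}.
8e2e8b1 is among them, so fast-forward is possible.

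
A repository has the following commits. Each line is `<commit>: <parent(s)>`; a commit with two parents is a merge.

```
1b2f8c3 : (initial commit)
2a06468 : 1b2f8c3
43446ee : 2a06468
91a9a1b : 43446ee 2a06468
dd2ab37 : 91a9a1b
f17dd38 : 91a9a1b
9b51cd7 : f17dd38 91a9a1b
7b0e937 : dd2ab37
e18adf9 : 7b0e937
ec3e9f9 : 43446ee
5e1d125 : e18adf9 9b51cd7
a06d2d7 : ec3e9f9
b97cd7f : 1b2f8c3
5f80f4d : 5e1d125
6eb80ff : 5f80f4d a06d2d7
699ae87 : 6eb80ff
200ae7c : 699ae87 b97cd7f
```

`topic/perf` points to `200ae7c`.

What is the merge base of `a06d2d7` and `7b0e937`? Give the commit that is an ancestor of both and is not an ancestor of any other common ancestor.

Ancestors of a06d2d7: {1b2f8c3, 2a06468, 43446ee, a06d2d7, ec3e9f9}.
Ancestors of 7b0e937: {1b2f8c3, 2a06468, 43446ee, 7b0e937, 91a9a1b, dd2ab37}.
Common ancestors: {1b2f8c3, 2a06468, 43446ee}.
Among these, 43446ee is not an ancestor of any other common ancestor — it is the merge base.

43446ee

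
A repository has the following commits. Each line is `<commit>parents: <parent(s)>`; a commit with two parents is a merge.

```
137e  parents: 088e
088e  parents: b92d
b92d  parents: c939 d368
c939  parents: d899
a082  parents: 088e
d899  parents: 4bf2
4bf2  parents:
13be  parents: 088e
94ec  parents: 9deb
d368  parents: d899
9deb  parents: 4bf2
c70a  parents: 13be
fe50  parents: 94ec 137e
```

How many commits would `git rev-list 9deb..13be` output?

Reachable from 13be: {088e, 13be, 4bf2, b92d, c939, d368, d899}.
Reachable from 9deb: {4bf2, 9deb}.
In 13be's history but not 9deb's: {088e, 13be, b92d, c939, d368, d899} — 6 commits.

6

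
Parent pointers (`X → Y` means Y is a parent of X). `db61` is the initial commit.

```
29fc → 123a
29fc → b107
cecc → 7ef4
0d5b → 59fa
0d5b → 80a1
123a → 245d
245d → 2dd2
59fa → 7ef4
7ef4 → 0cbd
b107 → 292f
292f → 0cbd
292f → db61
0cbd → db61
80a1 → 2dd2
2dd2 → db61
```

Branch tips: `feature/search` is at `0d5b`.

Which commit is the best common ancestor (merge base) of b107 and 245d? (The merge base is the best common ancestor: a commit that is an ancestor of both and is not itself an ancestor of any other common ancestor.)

db61

Ancestors of b107: {0cbd, 292f, b107, db61}.
Ancestors of 245d: {245d, 2dd2, db61}.
Common ancestors: {db61}.
The only common ancestor is db61, so it is the merge base.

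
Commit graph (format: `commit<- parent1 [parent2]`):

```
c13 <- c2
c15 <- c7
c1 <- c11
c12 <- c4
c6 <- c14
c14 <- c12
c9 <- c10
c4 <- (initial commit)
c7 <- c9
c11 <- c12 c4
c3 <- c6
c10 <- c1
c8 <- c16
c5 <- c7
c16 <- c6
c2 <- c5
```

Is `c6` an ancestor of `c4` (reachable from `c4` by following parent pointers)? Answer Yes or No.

Ancestors of c4: {c4}.
c6 is not in that set, so it is not an ancestor of c4.

No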